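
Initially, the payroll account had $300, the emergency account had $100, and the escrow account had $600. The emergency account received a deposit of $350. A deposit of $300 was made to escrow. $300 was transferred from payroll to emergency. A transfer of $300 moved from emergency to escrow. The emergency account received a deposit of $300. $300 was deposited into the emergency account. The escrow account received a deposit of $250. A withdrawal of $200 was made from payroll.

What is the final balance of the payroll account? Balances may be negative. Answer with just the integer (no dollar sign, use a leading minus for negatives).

Answer: -200

Derivation:
Tracking account balances step by step:
Start: payroll=300, emergency=100, escrow=600
Event 1 (deposit 350 to emergency): emergency: 100 + 350 = 450. Balances: payroll=300, emergency=450, escrow=600
Event 2 (deposit 300 to escrow): escrow: 600 + 300 = 900. Balances: payroll=300, emergency=450, escrow=900
Event 3 (transfer 300 payroll -> emergency): payroll: 300 - 300 = 0, emergency: 450 + 300 = 750. Balances: payroll=0, emergency=750, escrow=900
Event 4 (transfer 300 emergency -> escrow): emergency: 750 - 300 = 450, escrow: 900 + 300 = 1200. Balances: payroll=0, emergency=450, escrow=1200
Event 5 (deposit 300 to emergency): emergency: 450 + 300 = 750. Balances: payroll=0, emergency=750, escrow=1200
Event 6 (deposit 300 to emergency): emergency: 750 + 300 = 1050. Balances: payroll=0, emergency=1050, escrow=1200
Event 7 (deposit 250 to escrow): escrow: 1200 + 250 = 1450. Balances: payroll=0, emergency=1050, escrow=1450
Event 8 (withdraw 200 from payroll): payroll: 0 - 200 = -200. Balances: payroll=-200, emergency=1050, escrow=1450

Final balance of payroll: -200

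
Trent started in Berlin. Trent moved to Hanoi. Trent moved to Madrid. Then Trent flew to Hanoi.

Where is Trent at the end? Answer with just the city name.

Answer: Hanoi

Derivation:
Tracking Trent's location:
Start: Trent is in Berlin.
After move 1: Berlin -> Hanoi. Trent is in Hanoi.
After move 2: Hanoi -> Madrid. Trent is in Madrid.
After move 3: Madrid -> Hanoi. Trent is in Hanoi.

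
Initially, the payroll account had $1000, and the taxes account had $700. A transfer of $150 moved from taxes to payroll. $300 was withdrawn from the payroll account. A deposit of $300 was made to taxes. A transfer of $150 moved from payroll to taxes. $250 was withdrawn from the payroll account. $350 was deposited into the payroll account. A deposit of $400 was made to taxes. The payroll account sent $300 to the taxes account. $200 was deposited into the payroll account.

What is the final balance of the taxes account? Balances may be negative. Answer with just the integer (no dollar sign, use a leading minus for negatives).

Tracking account balances step by step:
Start: payroll=1000, taxes=700
Event 1 (transfer 150 taxes -> payroll): taxes: 700 - 150 = 550, payroll: 1000 + 150 = 1150. Balances: payroll=1150, taxes=550
Event 2 (withdraw 300 from payroll): payroll: 1150 - 300 = 850. Balances: payroll=850, taxes=550
Event 3 (deposit 300 to taxes): taxes: 550 + 300 = 850. Balances: payroll=850, taxes=850
Event 4 (transfer 150 payroll -> taxes): payroll: 850 - 150 = 700, taxes: 850 + 150 = 1000. Balances: payroll=700, taxes=1000
Event 5 (withdraw 250 from payroll): payroll: 700 - 250 = 450. Balances: payroll=450, taxes=1000
Event 6 (deposit 350 to payroll): payroll: 450 + 350 = 800. Balances: payroll=800, taxes=1000
Event 7 (deposit 400 to taxes): taxes: 1000 + 400 = 1400. Balances: payroll=800, taxes=1400
Event 8 (transfer 300 payroll -> taxes): payroll: 800 - 300 = 500, taxes: 1400 + 300 = 1700. Balances: payroll=500, taxes=1700
Event 9 (deposit 200 to payroll): payroll: 500 + 200 = 700. Balances: payroll=700, taxes=1700

Final balance of taxes: 1700

Answer: 1700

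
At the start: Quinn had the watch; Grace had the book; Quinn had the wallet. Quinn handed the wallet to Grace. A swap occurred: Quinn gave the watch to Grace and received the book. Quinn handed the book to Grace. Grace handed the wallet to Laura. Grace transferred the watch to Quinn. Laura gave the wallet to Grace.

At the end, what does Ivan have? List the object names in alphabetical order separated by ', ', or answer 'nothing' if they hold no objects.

Answer: nothing

Derivation:
Tracking all object holders:
Start: watch:Quinn, book:Grace, wallet:Quinn
Event 1 (give wallet: Quinn -> Grace). State: watch:Quinn, book:Grace, wallet:Grace
Event 2 (swap watch<->book: now watch:Grace, book:Quinn). State: watch:Grace, book:Quinn, wallet:Grace
Event 3 (give book: Quinn -> Grace). State: watch:Grace, book:Grace, wallet:Grace
Event 4 (give wallet: Grace -> Laura). State: watch:Grace, book:Grace, wallet:Laura
Event 5 (give watch: Grace -> Quinn). State: watch:Quinn, book:Grace, wallet:Laura
Event 6 (give wallet: Laura -> Grace). State: watch:Quinn, book:Grace, wallet:Grace

Final state: watch:Quinn, book:Grace, wallet:Grace
Ivan holds: (nothing).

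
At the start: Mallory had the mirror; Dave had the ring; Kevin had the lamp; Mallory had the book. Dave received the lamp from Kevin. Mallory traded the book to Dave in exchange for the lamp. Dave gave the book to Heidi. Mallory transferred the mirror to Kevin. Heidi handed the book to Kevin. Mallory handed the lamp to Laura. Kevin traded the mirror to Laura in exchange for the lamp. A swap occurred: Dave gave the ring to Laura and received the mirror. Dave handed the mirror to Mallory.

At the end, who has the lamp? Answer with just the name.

Answer: Kevin

Derivation:
Tracking all object holders:
Start: mirror:Mallory, ring:Dave, lamp:Kevin, book:Mallory
Event 1 (give lamp: Kevin -> Dave). State: mirror:Mallory, ring:Dave, lamp:Dave, book:Mallory
Event 2 (swap book<->lamp: now book:Dave, lamp:Mallory). State: mirror:Mallory, ring:Dave, lamp:Mallory, book:Dave
Event 3 (give book: Dave -> Heidi). State: mirror:Mallory, ring:Dave, lamp:Mallory, book:Heidi
Event 4 (give mirror: Mallory -> Kevin). State: mirror:Kevin, ring:Dave, lamp:Mallory, book:Heidi
Event 5 (give book: Heidi -> Kevin). State: mirror:Kevin, ring:Dave, lamp:Mallory, book:Kevin
Event 6 (give lamp: Mallory -> Laura). State: mirror:Kevin, ring:Dave, lamp:Laura, book:Kevin
Event 7 (swap mirror<->lamp: now mirror:Laura, lamp:Kevin). State: mirror:Laura, ring:Dave, lamp:Kevin, book:Kevin
Event 8 (swap ring<->mirror: now ring:Laura, mirror:Dave). State: mirror:Dave, ring:Laura, lamp:Kevin, book:Kevin
Event 9 (give mirror: Dave -> Mallory). State: mirror:Mallory, ring:Laura, lamp:Kevin, book:Kevin

Final state: mirror:Mallory, ring:Laura, lamp:Kevin, book:Kevin
The lamp is held by Kevin.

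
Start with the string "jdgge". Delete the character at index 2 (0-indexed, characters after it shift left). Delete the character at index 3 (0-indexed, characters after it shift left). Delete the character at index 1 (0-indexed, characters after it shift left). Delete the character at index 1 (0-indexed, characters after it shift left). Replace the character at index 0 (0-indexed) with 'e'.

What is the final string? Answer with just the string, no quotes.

Applying each edit step by step:
Start: "jdgge"
Op 1 (delete idx 2 = 'g'): "jdgge" -> "jdge"
Op 2 (delete idx 3 = 'e'): "jdge" -> "jdg"
Op 3 (delete idx 1 = 'd'): "jdg" -> "jg"
Op 4 (delete idx 1 = 'g'): "jg" -> "j"
Op 5 (replace idx 0: 'j' -> 'e'): "j" -> "e"

Answer: e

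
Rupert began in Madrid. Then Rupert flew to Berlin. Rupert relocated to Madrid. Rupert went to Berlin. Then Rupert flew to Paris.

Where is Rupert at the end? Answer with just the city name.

Answer: Paris

Derivation:
Tracking Rupert's location:
Start: Rupert is in Madrid.
After move 1: Madrid -> Berlin. Rupert is in Berlin.
After move 2: Berlin -> Madrid. Rupert is in Madrid.
After move 3: Madrid -> Berlin. Rupert is in Berlin.
After move 4: Berlin -> Paris. Rupert is in Paris.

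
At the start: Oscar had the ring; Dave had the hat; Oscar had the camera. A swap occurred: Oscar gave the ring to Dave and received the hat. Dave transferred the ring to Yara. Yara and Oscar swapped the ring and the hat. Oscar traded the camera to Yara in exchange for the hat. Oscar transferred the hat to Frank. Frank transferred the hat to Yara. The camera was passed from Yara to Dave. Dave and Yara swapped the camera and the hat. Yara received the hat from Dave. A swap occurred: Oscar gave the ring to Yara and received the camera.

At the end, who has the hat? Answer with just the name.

Tracking all object holders:
Start: ring:Oscar, hat:Dave, camera:Oscar
Event 1 (swap ring<->hat: now ring:Dave, hat:Oscar). State: ring:Dave, hat:Oscar, camera:Oscar
Event 2 (give ring: Dave -> Yara). State: ring:Yara, hat:Oscar, camera:Oscar
Event 3 (swap ring<->hat: now ring:Oscar, hat:Yara). State: ring:Oscar, hat:Yara, camera:Oscar
Event 4 (swap camera<->hat: now camera:Yara, hat:Oscar). State: ring:Oscar, hat:Oscar, camera:Yara
Event 5 (give hat: Oscar -> Frank). State: ring:Oscar, hat:Frank, camera:Yara
Event 6 (give hat: Frank -> Yara). State: ring:Oscar, hat:Yara, camera:Yara
Event 7 (give camera: Yara -> Dave). State: ring:Oscar, hat:Yara, camera:Dave
Event 8 (swap camera<->hat: now camera:Yara, hat:Dave). State: ring:Oscar, hat:Dave, camera:Yara
Event 9 (give hat: Dave -> Yara). State: ring:Oscar, hat:Yara, camera:Yara
Event 10 (swap ring<->camera: now ring:Yara, camera:Oscar). State: ring:Yara, hat:Yara, camera:Oscar

Final state: ring:Yara, hat:Yara, camera:Oscar
The hat is held by Yara.

Answer: Yara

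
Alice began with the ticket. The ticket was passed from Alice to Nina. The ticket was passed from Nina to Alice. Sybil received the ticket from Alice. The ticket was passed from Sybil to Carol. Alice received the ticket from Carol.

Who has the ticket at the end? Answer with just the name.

Answer: Alice

Derivation:
Tracking the ticket through each event:
Start: Alice has the ticket.
After event 1: Nina has the ticket.
After event 2: Alice has the ticket.
After event 3: Sybil has the ticket.
After event 4: Carol has the ticket.
After event 5: Alice has the ticket.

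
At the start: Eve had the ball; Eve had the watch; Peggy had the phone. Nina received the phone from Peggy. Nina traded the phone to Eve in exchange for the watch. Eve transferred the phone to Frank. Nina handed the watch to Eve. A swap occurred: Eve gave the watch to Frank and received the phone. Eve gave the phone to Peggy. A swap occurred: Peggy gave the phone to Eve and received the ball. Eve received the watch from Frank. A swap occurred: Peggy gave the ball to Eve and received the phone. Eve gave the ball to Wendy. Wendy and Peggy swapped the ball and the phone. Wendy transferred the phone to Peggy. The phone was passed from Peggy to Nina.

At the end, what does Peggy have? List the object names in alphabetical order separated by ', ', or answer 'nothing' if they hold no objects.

Answer: ball

Derivation:
Tracking all object holders:
Start: ball:Eve, watch:Eve, phone:Peggy
Event 1 (give phone: Peggy -> Nina). State: ball:Eve, watch:Eve, phone:Nina
Event 2 (swap phone<->watch: now phone:Eve, watch:Nina). State: ball:Eve, watch:Nina, phone:Eve
Event 3 (give phone: Eve -> Frank). State: ball:Eve, watch:Nina, phone:Frank
Event 4 (give watch: Nina -> Eve). State: ball:Eve, watch:Eve, phone:Frank
Event 5 (swap watch<->phone: now watch:Frank, phone:Eve). State: ball:Eve, watch:Frank, phone:Eve
Event 6 (give phone: Eve -> Peggy). State: ball:Eve, watch:Frank, phone:Peggy
Event 7 (swap phone<->ball: now phone:Eve, ball:Peggy). State: ball:Peggy, watch:Frank, phone:Eve
Event 8 (give watch: Frank -> Eve). State: ball:Peggy, watch:Eve, phone:Eve
Event 9 (swap ball<->phone: now ball:Eve, phone:Peggy). State: ball:Eve, watch:Eve, phone:Peggy
Event 10 (give ball: Eve -> Wendy). State: ball:Wendy, watch:Eve, phone:Peggy
Event 11 (swap ball<->phone: now ball:Peggy, phone:Wendy). State: ball:Peggy, watch:Eve, phone:Wendy
Event 12 (give phone: Wendy -> Peggy). State: ball:Peggy, watch:Eve, phone:Peggy
Event 13 (give phone: Peggy -> Nina). State: ball:Peggy, watch:Eve, phone:Nina

Final state: ball:Peggy, watch:Eve, phone:Nina
Peggy holds: ball.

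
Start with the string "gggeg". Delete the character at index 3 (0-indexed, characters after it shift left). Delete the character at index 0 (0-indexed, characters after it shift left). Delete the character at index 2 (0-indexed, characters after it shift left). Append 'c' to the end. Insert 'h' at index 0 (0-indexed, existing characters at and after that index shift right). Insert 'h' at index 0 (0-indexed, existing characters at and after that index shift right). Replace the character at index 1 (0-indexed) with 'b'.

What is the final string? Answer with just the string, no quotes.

Applying each edit step by step:
Start: "gggeg"
Op 1 (delete idx 3 = 'e'): "gggeg" -> "gggg"
Op 2 (delete idx 0 = 'g'): "gggg" -> "ggg"
Op 3 (delete idx 2 = 'g'): "ggg" -> "gg"
Op 4 (append 'c'): "gg" -> "ggc"
Op 5 (insert 'h' at idx 0): "ggc" -> "hggc"
Op 6 (insert 'h' at idx 0): "hggc" -> "hhggc"
Op 7 (replace idx 1: 'h' -> 'b'): "hhggc" -> "hbggc"

Answer: hbggc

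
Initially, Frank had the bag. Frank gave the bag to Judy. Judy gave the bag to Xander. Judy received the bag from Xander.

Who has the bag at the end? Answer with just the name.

Tracking the bag through each event:
Start: Frank has the bag.
After event 1: Judy has the bag.
After event 2: Xander has the bag.
After event 3: Judy has the bag.

Answer: Judy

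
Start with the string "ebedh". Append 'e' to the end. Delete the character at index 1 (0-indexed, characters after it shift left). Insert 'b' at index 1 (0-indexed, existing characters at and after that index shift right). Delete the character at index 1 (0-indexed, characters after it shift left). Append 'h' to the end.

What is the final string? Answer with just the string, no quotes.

Applying each edit step by step:
Start: "ebedh"
Op 1 (append 'e'): "ebedh" -> "ebedhe"
Op 2 (delete idx 1 = 'b'): "ebedhe" -> "eedhe"
Op 3 (insert 'b' at idx 1): "eedhe" -> "ebedhe"
Op 4 (delete idx 1 = 'b'): "ebedhe" -> "eedhe"
Op 5 (append 'h'): "eedhe" -> "eedheh"

Answer: eedheh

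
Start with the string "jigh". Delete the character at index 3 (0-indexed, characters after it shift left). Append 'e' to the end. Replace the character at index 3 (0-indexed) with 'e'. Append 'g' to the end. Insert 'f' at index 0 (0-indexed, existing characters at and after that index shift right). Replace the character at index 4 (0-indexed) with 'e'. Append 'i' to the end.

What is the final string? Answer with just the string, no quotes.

Answer: fjigegi

Derivation:
Applying each edit step by step:
Start: "jigh"
Op 1 (delete idx 3 = 'h'): "jigh" -> "jig"
Op 2 (append 'e'): "jig" -> "jige"
Op 3 (replace idx 3: 'e' -> 'e'): "jige" -> "jige"
Op 4 (append 'g'): "jige" -> "jigeg"
Op 5 (insert 'f' at idx 0): "jigeg" -> "fjigeg"
Op 6 (replace idx 4: 'e' -> 'e'): "fjigeg" -> "fjigeg"
Op 7 (append 'i'): "fjigeg" -> "fjigegi"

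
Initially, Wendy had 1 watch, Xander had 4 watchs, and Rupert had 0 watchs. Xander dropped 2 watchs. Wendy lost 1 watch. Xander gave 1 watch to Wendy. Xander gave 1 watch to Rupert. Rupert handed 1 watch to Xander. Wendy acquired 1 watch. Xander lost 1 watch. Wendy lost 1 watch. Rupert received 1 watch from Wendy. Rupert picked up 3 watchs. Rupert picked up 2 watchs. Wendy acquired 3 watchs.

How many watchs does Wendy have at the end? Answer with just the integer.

Tracking counts step by step:
Start: Wendy=1, Xander=4, Rupert=0
Event 1 (Xander -2): Xander: 4 -> 2. State: Wendy=1, Xander=2, Rupert=0
Event 2 (Wendy -1): Wendy: 1 -> 0. State: Wendy=0, Xander=2, Rupert=0
Event 3 (Xander -> Wendy, 1): Xander: 2 -> 1, Wendy: 0 -> 1. State: Wendy=1, Xander=1, Rupert=0
Event 4 (Xander -> Rupert, 1): Xander: 1 -> 0, Rupert: 0 -> 1. State: Wendy=1, Xander=0, Rupert=1
Event 5 (Rupert -> Xander, 1): Rupert: 1 -> 0, Xander: 0 -> 1. State: Wendy=1, Xander=1, Rupert=0
Event 6 (Wendy +1): Wendy: 1 -> 2. State: Wendy=2, Xander=1, Rupert=0
Event 7 (Xander -1): Xander: 1 -> 0. State: Wendy=2, Xander=0, Rupert=0
Event 8 (Wendy -1): Wendy: 2 -> 1. State: Wendy=1, Xander=0, Rupert=0
Event 9 (Wendy -> Rupert, 1): Wendy: 1 -> 0, Rupert: 0 -> 1. State: Wendy=0, Xander=0, Rupert=1
Event 10 (Rupert +3): Rupert: 1 -> 4. State: Wendy=0, Xander=0, Rupert=4
Event 11 (Rupert +2): Rupert: 4 -> 6. State: Wendy=0, Xander=0, Rupert=6
Event 12 (Wendy +3): Wendy: 0 -> 3. State: Wendy=3, Xander=0, Rupert=6

Wendy's final count: 3

Answer: 3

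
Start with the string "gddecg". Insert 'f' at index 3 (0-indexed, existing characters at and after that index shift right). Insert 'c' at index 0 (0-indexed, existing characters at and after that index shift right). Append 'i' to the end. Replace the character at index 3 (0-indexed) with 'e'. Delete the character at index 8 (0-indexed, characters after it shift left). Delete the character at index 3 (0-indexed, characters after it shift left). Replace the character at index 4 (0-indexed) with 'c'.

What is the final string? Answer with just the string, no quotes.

Applying each edit step by step:
Start: "gddecg"
Op 1 (insert 'f' at idx 3): "gddecg" -> "gddfecg"
Op 2 (insert 'c' at idx 0): "gddfecg" -> "cgddfecg"
Op 3 (append 'i'): "cgddfecg" -> "cgddfecgi"
Op 4 (replace idx 3: 'd' -> 'e'): "cgddfecgi" -> "cgdefecgi"
Op 5 (delete idx 8 = 'i'): "cgdefecgi" -> "cgdefecg"
Op 6 (delete idx 3 = 'e'): "cgdefecg" -> "cgdfecg"
Op 7 (replace idx 4: 'e' -> 'c'): "cgdfecg" -> "cgdfccg"

Answer: cgdfccg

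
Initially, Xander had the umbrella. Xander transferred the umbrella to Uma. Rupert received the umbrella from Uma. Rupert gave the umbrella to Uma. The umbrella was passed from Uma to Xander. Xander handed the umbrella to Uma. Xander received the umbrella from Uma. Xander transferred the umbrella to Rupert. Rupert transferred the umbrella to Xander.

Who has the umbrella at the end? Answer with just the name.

Tracking the umbrella through each event:
Start: Xander has the umbrella.
After event 1: Uma has the umbrella.
After event 2: Rupert has the umbrella.
After event 3: Uma has the umbrella.
After event 4: Xander has the umbrella.
After event 5: Uma has the umbrella.
After event 6: Xander has the umbrella.
After event 7: Rupert has the umbrella.
After event 8: Xander has the umbrella.

Answer: Xander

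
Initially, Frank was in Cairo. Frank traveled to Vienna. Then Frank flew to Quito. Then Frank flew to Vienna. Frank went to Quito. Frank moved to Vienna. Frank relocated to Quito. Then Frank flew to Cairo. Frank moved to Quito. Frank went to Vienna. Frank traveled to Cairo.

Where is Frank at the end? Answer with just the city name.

Tracking Frank's location:
Start: Frank is in Cairo.
After move 1: Cairo -> Vienna. Frank is in Vienna.
After move 2: Vienna -> Quito. Frank is in Quito.
After move 3: Quito -> Vienna. Frank is in Vienna.
After move 4: Vienna -> Quito. Frank is in Quito.
After move 5: Quito -> Vienna. Frank is in Vienna.
After move 6: Vienna -> Quito. Frank is in Quito.
After move 7: Quito -> Cairo. Frank is in Cairo.
After move 8: Cairo -> Quito. Frank is in Quito.
After move 9: Quito -> Vienna. Frank is in Vienna.
After move 10: Vienna -> Cairo. Frank is in Cairo.

Answer: Cairo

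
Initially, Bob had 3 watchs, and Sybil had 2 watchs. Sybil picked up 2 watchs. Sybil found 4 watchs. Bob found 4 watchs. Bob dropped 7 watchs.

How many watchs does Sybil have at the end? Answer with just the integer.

Tracking counts step by step:
Start: Bob=3, Sybil=2
Event 1 (Sybil +2): Sybil: 2 -> 4. State: Bob=3, Sybil=4
Event 2 (Sybil +4): Sybil: 4 -> 8. State: Bob=3, Sybil=8
Event 3 (Bob +4): Bob: 3 -> 7. State: Bob=7, Sybil=8
Event 4 (Bob -7): Bob: 7 -> 0. State: Bob=0, Sybil=8

Sybil's final count: 8

Answer: 8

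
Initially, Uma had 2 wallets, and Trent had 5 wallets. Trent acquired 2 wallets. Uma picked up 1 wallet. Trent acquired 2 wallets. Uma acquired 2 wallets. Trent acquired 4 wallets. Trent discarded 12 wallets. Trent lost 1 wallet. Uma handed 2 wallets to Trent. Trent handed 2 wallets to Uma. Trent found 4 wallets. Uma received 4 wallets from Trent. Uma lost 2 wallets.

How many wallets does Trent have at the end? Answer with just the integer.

Tracking counts step by step:
Start: Uma=2, Trent=5
Event 1 (Trent +2): Trent: 5 -> 7. State: Uma=2, Trent=7
Event 2 (Uma +1): Uma: 2 -> 3. State: Uma=3, Trent=7
Event 3 (Trent +2): Trent: 7 -> 9. State: Uma=3, Trent=9
Event 4 (Uma +2): Uma: 3 -> 5. State: Uma=5, Trent=9
Event 5 (Trent +4): Trent: 9 -> 13. State: Uma=5, Trent=13
Event 6 (Trent -12): Trent: 13 -> 1. State: Uma=5, Trent=1
Event 7 (Trent -1): Trent: 1 -> 0. State: Uma=5, Trent=0
Event 8 (Uma -> Trent, 2): Uma: 5 -> 3, Trent: 0 -> 2. State: Uma=3, Trent=2
Event 9 (Trent -> Uma, 2): Trent: 2 -> 0, Uma: 3 -> 5. State: Uma=5, Trent=0
Event 10 (Trent +4): Trent: 0 -> 4. State: Uma=5, Trent=4
Event 11 (Trent -> Uma, 4): Trent: 4 -> 0, Uma: 5 -> 9. State: Uma=9, Trent=0
Event 12 (Uma -2): Uma: 9 -> 7. State: Uma=7, Trent=0

Trent's final count: 0

Answer: 0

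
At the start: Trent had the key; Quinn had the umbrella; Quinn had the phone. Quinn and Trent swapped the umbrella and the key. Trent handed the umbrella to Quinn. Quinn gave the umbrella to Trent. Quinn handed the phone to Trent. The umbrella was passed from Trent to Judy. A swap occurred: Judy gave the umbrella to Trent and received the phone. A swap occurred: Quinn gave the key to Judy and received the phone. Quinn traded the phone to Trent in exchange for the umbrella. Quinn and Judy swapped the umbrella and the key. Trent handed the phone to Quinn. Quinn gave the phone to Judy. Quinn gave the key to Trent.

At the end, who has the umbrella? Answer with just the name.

Answer: Judy

Derivation:
Tracking all object holders:
Start: key:Trent, umbrella:Quinn, phone:Quinn
Event 1 (swap umbrella<->key: now umbrella:Trent, key:Quinn). State: key:Quinn, umbrella:Trent, phone:Quinn
Event 2 (give umbrella: Trent -> Quinn). State: key:Quinn, umbrella:Quinn, phone:Quinn
Event 3 (give umbrella: Quinn -> Trent). State: key:Quinn, umbrella:Trent, phone:Quinn
Event 4 (give phone: Quinn -> Trent). State: key:Quinn, umbrella:Trent, phone:Trent
Event 5 (give umbrella: Trent -> Judy). State: key:Quinn, umbrella:Judy, phone:Trent
Event 6 (swap umbrella<->phone: now umbrella:Trent, phone:Judy). State: key:Quinn, umbrella:Trent, phone:Judy
Event 7 (swap key<->phone: now key:Judy, phone:Quinn). State: key:Judy, umbrella:Trent, phone:Quinn
Event 8 (swap phone<->umbrella: now phone:Trent, umbrella:Quinn). State: key:Judy, umbrella:Quinn, phone:Trent
Event 9 (swap umbrella<->key: now umbrella:Judy, key:Quinn). State: key:Quinn, umbrella:Judy, phone:Trent
Event 10 (give phone: Trent -> Quinn). State: key:Quinn, umbrella:Judy, phone:Quinn
Event 11 (give phone: Quinn -> Judy). State: key:Quinn, umbrella:Judy, phone:Judy
Event 12 (give key: Quinn -> Trent). State: key:Trent, umbrella:Judy, phone:Judy

Final state: key:Trent, umbrella:Judy, phone:Judy
The umbrella is held by Judy.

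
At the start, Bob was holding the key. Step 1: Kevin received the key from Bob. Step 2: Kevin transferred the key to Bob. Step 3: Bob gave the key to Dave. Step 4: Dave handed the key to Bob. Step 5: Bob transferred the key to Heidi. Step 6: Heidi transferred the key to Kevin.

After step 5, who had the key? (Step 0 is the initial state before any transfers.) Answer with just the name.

Answer: Heidi

Derivation:
Tracking the key holder through step 5:
After step 0 (start): Bob
After step 1: Kevin
After step 2: Bob
After step 3: Dave
After step 4: Bob
After step 5: Heidi

At step 5, the holder is Heidi.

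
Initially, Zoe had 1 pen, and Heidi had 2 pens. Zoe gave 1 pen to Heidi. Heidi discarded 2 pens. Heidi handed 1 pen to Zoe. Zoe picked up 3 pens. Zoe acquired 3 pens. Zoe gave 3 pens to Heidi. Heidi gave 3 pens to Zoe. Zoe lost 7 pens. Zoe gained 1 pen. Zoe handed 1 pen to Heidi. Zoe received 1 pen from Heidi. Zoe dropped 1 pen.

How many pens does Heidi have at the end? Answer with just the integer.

Tracking counts step by step:
Start: Zoe=1, Heidi=2
Event 1 (Zoe -> Heidi, 1): Zoe: 1 -> 0, Heidi: 2 -> 3. State: Zoe=0, Heidi=3
Event 2 (Heidi -2): Heidi: 3 -> 1. State: Zoe=0, Heidi=1
Event 3 (Heidi -> Zoe, 1): Heidi: 1 -> 0, Zoe: 0 -> 1. State: Zoe=1, Heidi=0
Event 4 (Zoe +3): Zoe: 1 -> 4. State: Zoe=4, Heidi=0
Event 5 (Zoe +3): Zoe: 4 -> 7. State: Zoe=7, Heidi=0
Event 6 (Zoe -> Heidi, 3): Zoe: 7 -> 4, Heidi: 0 -> 3. State: Zoe=4, Heidi=3
Event 7 (Heidi -> Zoe, 3): Heidi: 3 -> 0, Zoe: 4 -> 7. State: Zoe=7, Heidi=0
Event 8 (Zoe -7): Zoe: 7 -> 0. State: Zoe=0, Heidi=0
Event 9 (Zoe +1): Zoe: 0 -> 1. State: Zoe=1, Heidi=0
Event 10 (Zoe -> Heidi, 1): Zoe: 1 -> 0, Heidi: 0 -> 1. State: Zoe=0, Heidi=1
Event 11 (Heidi -> Zoe, 1): Heidi: 1 -> 0, Zoe: 0 -> 1. State: Zoe=1, Heidi=0
Event 12 (Zoe -1): Zoe: 1 -> 0. State: Zoe=0, Heidi=0

Heidi's final count: 0

Answer: 0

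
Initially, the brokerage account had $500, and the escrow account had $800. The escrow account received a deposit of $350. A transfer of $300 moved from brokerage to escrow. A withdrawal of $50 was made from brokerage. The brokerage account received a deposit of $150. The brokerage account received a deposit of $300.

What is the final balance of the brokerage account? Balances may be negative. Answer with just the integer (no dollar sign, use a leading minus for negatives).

Answer: 600

Derivation:
Tracking account balances step by step:
Start: brokerage=500, escrow=800
Event 1 (deposit 350 to escrow): escrow: 800 + 350 = 1150. Balances: brokerage=500, escrow=1150
Event 2 (transfer 300 brokerage -> escrow): brokerage: 500 - 300 = 200, escrow: 1150 + 300 = 1450. Balances: brokerage=200, escrow=1450
Event 3 (withdraw 50 from brokerage): brokerage: 200 - 50 = 150. Balances: brokerage=150, escrow=1450
Event 4 (deposit 150 to brokerage): brokerage: 150 + 150 = 300. Balances: brokerage=300, escrow=1450
Event 5 (deposit 300 to brokerage): brokerage: 300 + 300 = 600. Balances: brokerage=600, escrow=1450

Final balance of brokerage: 600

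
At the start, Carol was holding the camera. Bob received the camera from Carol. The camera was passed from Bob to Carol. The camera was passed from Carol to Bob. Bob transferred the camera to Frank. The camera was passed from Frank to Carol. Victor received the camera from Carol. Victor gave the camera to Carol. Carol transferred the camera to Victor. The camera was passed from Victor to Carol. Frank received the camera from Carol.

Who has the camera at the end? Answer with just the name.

Tracking the camera through each event:
Start: Carol has the camera.
After event 1: Bob has the camera.
After event 2: Carol has the camera.
After event 3: Bob has the camera.
After event 4: Frank has the camera.
After event 5: Carol has the camera.
After event 6: Victor has the camera.
After event 7: Carol has the camera.
After event 8: Victor has the camera.
After event 9: Carol has the camera.
After event 10: Frank has the camera.

Answer: Frank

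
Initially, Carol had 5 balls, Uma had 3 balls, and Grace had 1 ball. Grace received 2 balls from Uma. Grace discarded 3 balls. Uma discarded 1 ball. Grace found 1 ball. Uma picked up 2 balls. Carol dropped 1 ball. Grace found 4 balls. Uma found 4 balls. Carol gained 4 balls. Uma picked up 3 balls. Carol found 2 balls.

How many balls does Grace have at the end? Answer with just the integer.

Tracking counts step by step:
Start: Carol=5, Uma=3, Grace=1
Event 1 (Uma -> Grace, 2): Uma: 3 -> 1, Grace: 1 -> 3. State: Carol=5, Uma=1, Grace=3
Event 2 (Grace -3): Grace: 3 -> 0. State: Carol=5, Uma=1, Grace=0
Event 3 (Uma -1): Uma: 1 -> 0. State: Carol=5, Uma=0, Grace=0
Event 4 (Grace +1): Grace: 0 -> 1. State: Carol=5, Uma=0, Grace=1
Event 5 (Uma +2): Uma: 0 -> 2. State: Carol=5, Uma=2, Grace=1
Event 6 (Carol -1): Carol: 5 -> 4. State: Carol=4, Uma=2, Grace=1
Event 7 (Grace +4): Grace: 1 -> 5. State: Carol=4, Uma=2, Grace=5
Event 8 (Uma +4): Uma: 2 -> 6. State: Carol=4, Uma=6, Grace=5
Event 9 (Carol +4): Carol: 4 -> 8. State: Carol=8, Uma=6, Grace=5
Event 10 (Uma +3): Uma: 6 -> 9. State: Carol=8, Uma=9, Grace=5
Event 11 (Carol +2): Carol: 8 -> 10. State: Carol=10, Uma=9, Grace=5

Grace's final count: 5

Answer: 5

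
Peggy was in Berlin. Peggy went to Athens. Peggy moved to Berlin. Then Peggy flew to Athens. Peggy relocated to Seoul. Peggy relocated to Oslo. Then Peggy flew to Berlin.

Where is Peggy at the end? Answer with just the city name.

Tracking Peggy's location:
Start: Peggy is in Berlin.
After move 1: Berlin -> Athens. Peggy is in Athens.
After move 2: Athens -> Berlin. Peggy is in Berlin.
After move 3: Berlin -> Athens. Peggy is in Athens.
After move 4: Athens -> Seoul. Peggy is in Seoul.
After move 5: Seoul -> Oslo. Peggy is in Oslo.
After move 6: Oslo -> Berlin. Peggy is in Berlin.

Answer: Berlin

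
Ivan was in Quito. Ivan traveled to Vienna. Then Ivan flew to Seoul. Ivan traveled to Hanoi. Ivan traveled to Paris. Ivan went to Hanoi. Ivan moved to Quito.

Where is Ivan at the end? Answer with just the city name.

Tracking Ivan's location:
Start: Ivan is in Quito.
After move 1: Quito -> Vienna. Ivan is in Vienna.
After move 2: Vienna -> Seoul. Ivan is in Seoul.
After move 3: Seoul -> Hanoi. Ivan is in Hanoi.
After move 4: Hanoi -> Paris. Ivan is in Paris.
After move 5: Paris -> Hanoi. Ivan is in Hanoi.
After move 6: Hanoi -> Quito. Ivan is in Quito.

Answer: Quito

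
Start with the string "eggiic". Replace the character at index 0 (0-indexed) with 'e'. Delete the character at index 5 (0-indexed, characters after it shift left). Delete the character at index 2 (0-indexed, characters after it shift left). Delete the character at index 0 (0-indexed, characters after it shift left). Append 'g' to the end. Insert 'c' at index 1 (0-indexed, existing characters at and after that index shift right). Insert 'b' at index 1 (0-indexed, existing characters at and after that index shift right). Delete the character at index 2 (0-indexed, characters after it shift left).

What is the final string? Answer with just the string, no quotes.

Applying each edit step by step:
Start: "eggiic"
Op 1 (replace idx 0: 'e' -> 'e'): "eggiic" -> "eggiic"
Op 2 (delete idx 5 = 'c'): "eggiic" -> "eggii"
Op 3 (delete idx 2 = 'g'): "eggii" -> "egii"
Op 4 (delete idx 0 = 'e'): "egii" -> "gii"
Op 5 (append 'g'): "gii" -> "giig"
Op 6 (insert 'c' at idx 1): "giig" -> "gciig"
Op 7 (insert 'b' at idx 1): "gciig" -> "gbciig"
Op 8 (delete idx 2 = 'c'): "gbciig" -> "gbiig"

Answer: gbiig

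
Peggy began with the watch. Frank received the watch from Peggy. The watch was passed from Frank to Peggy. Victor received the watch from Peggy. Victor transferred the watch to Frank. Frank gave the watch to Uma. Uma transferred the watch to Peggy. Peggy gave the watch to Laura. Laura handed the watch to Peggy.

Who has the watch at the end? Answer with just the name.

Answer: Peggy

Derivation:
Tracking the watch through each event:
Start: Peggy has the watch.
After event 1: Frank has the watch.
After event 2: Peggy has the watch.
After event 3: Victor has the watch.
After event 4: Frank has the watch.
After event 5: Uma has the watch.
After event 6: Peggy has the watch.
After event 7: Laura has the watch.
After event 8: Peggy has the watch.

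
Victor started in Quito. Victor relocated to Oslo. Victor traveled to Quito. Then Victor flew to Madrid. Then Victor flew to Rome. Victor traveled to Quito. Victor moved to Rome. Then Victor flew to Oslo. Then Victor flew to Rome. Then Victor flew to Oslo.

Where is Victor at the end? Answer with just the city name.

Answer: Oslo

Derivation:
Tracking Victor's location:
Start: Victor is in Quito.
After move 1: Quito -> Oslo. Victor is in Oslo.
After move 2: Oslo -> Quito. Victor is in Quito.
After move 3: Quito -> Madrid. Victor is in Madrid.
After move 4: Madrid -> Rome. Victor is in Rome.
After move 5: Rome -> Quito. Victor is in Quito.
After move 6: Quito -> Rome. Victor is in Rome.
After move 7: Rome -> Oslo. Victor is in Oslo.
After move 8: Oslo -> Rome. Victor is in Rome.
After move 9: Rome -> Oslo. Victor is in Oslo.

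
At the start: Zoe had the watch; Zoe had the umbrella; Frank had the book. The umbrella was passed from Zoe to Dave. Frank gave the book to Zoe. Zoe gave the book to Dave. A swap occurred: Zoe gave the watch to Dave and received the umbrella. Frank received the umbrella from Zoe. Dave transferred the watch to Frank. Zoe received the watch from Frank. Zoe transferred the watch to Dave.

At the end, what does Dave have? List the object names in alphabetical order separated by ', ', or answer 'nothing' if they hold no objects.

Answer: book, watch

Derivation:
Tracking all object holders:
Start: watch:Zoe, umbrella:Zoe, book:Frank
Event 1 (give umbrella: Zoe -> Dave). State: watch:Zoe, umbrella:Dave, book:Frank
Event 2 (give book: Frank -> Zoe). State: watch:Zoe, umbrella:Dave, book:Zoe
Event 3 (give book: Zoe -> Dave). State: watch:Zoe, umbrella:Dave, book:Dave
Event 4 (swap watch<->umbrella: now watch:Dave, umbrella:Zoe). State: watch:Dave, umbrella:Zoe, book:Dave
Event 5 (give umbrella: Zoe -> Frank). State: watch:Dave, umbrella:Frank, book:Dave
Event 6 (give watch: Dave -> Frank). State: watch:Frank, umbrella:Frank, book:Dave
Event 7 (give watch: Frank -> Zoe). State: watch:Zoe, umbrella:Frank, book:Dave
Event 8 (give watch: Zoe -> Dave). State: watch:Dave, umbrella:Frank, book:Dave

Final state: watch:Dave, umbrella:Frank, book:Dave
Dave holds: book, watch.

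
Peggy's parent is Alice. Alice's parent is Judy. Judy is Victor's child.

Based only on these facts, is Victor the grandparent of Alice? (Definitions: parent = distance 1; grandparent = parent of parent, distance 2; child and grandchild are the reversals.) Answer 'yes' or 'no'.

Answer: yes

Derivation:
Reconstructing the parent chain from the given facts:
  Victor -> Judy -> Alice -> Peggy
(each arrow means 'parent of the next')
Positions in the chain (0 = top):
  position of Victor: 0
  position of Judy: 1
  position of Alice: 2
  position of Peggy: 3

Victor is at position 0, Alice is at position 2; signed distance (j - i) = 2.
'grandparent' requires j - i = 2. Actual distance is 2, so the relation HOLDS.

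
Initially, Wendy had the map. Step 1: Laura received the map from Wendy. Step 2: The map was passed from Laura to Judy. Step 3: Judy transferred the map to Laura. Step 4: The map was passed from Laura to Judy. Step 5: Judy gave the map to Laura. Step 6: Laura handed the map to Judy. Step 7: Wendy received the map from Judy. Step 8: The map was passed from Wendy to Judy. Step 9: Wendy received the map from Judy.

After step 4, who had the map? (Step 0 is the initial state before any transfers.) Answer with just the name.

Tracking the map holder through step 4:
After step 0 (start): Wendy
After step 1: Laura
After step 2: Judy
After step 3: Laura
After step 4: Judy

At step 4, the holder is Judy.

Answer: Judy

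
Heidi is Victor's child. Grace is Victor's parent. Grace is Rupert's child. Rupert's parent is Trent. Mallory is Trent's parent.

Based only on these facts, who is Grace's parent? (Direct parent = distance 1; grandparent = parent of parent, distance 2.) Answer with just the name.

Answer: Rupert

Derivation:
Reconstructing the parent chain from the given facts:
  Mallory -> Trent -> Rupert -> Grace -> Victor -> Heidi
(each arrow means 'parent of the next')
Positions in the chain (0 = top):
  position of Mallory: 0
  position of Trent: 1
  position of Rupert: 2
  position of Grace: 3
  position of Victor: 4
  position of Heidi: 5

Grace is at position 3; the parent is 1 step up the chain, i.e. position 2: Rupert.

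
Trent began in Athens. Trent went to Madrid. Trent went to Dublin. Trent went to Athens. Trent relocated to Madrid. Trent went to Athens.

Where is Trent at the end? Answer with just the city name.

Tracking Trent's location:
Start: Trent is in Athens.
After move 1: Athens -> Madrid. Trent is in Madrid.
After move 2: Madrid -> Dublin. Trent is in Dublin.
After move 3: Dublin -> Athens. Trent is in Athens.
After move 4: Athens -> Madrid. Trent is in Madrid.
After move 5: Madrid -> Athens. Trent is in Athens.

Answer: Athens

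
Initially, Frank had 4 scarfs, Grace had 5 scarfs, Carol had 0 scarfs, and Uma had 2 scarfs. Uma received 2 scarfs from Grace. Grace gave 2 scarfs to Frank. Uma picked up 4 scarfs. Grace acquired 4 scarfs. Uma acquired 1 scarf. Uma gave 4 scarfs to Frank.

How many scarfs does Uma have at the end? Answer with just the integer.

Answer: 5

Derivation:
Tracking counts step by step:
Start: Frank=4, Grace=5, Carol=0, Uma=2
Event 1 (Grace -> Uma, 2): Grace: 5 -> 3, Uma: 2 -> 4. State: Frank=4, Grace=3, Carol=0, Uma=4
Event 2 (Grace -> Frank, 2): Grace: 3 -> 1, Frank: 4 -> 6. State: Frank=6, Grace=1, Carol=0, Uma=4
Event 3 (Uma +4): Uma: 4 -> 8. State: Frank=6, Grace=1, Carol=0, Uma=8
Event 4 (Grace +4): Grace: 1 -> 5. State: Frank=6, Grace=5, Carol=0, Uma=8
Event 5 (Uma +1): Uma: 8 -> 9. State: Frank=6, Grace=5, Carol=0, Uma=9
Event 6 (Uma -> Frank, 4): Uma: 9 -> 5, Frank: 6 -> 10. State: Frank=10, Grace=5, Carol=0, Uma=5

Uma's final count: 5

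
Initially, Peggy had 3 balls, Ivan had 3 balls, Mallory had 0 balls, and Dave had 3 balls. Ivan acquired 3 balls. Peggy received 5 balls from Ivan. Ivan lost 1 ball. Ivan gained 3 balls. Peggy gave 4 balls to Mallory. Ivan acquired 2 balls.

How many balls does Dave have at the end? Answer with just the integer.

Answer: 3

Derivation:
Tracking counts step by step:
Start: Peggy=3, Ivan=3, Mallory=0, Dave=3
Event 1 (Ivan +3): Ivan: 3 -> 6. State: Peggy=3, Ivan=6, Mallory=0, Dave=3
Event 2 (Ivan -> Peggy, 5): Ivan: 6 -> 1, Peggy: 3 -> 8. State: Peggy=8, Ivan=1, Mallory=0, Dave=3
Event 3 (Ivan -1): Ivan: 1 -> 0. State: Peggy=8, Ivan=0, Mallory=0, Dave=3
Event 4 (Ivan +3): Ivan: 0 -> 3. State: Peggy=8, Ivan=3, Mallory=0, Dave=3
Event 5 (Peggy -> Mallory, 4): Peggy: 8 -> 4, Mallory: 0 -> 4. State: Peggy=4, Ivan=3, Mallory=4, Dave=3
Event 6 (Ivan +2): Ivan: 3 -> 5. State: Peggy=4, Ivan=5, Mallory=4, Dave=3

Dave's final count: 3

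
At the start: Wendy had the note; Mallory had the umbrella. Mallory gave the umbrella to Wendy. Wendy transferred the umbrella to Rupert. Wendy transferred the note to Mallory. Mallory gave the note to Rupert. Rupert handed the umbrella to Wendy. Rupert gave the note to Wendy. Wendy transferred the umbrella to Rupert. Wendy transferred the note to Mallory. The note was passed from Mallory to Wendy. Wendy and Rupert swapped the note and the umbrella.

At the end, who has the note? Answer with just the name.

Answer: Rupert

Derivation:
Tracking all object holders:
Start: note:Wendy, umbrella:Mallory
Event 1 (give umbrella: Mallory -> Wendy). State: note:Wendy, umbrella:Wendy
Event 2 (give umbrella: Wendy -> Rupert). State: note:Wendy, umbrella:Rupert
Event 3 (give note: Wendy -> Mallory). State: note:Mallory, umbrella:Rupert
Event 4 (give note: Mallory -> Rupert). State: note:Rupert, umbrella:Rupert
Event 5 (give umbrella: Rupert -> Wendy). State: note:Rupert, umbrella:Wendy
Event 6 (give note: Rupert -> Wendy). State: note:Wendy, umbrella:Wendy
Event 7 (give umbrella: Wendy -> Rupert). State: note:Wendy, umbrella:Rupert
Event 8 (give note: Wendy -> Mallory). State: note:Mallory, umbrella:Rupert
Event 9 (give note: Mallory -> Wendy). State: note:Wendy, umbrella:Rupert
Event 10 (swap note<->umbrella: now note:Rupert, umbrella:Wendy). State: note:Rupert, umbrella:Wendy

Final state: note:Rupert, umbrella:Wendy
The note is held by Rupert.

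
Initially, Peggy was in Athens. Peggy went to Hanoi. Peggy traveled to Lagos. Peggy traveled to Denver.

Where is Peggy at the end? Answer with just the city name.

Tracking Peggy's location:
Start: Peggy is in Athens.
After move 1: Athens -> Hanoi. Peggy is in Hanoi.
After move 2: Hanoi -> Lagos. Peggy is in Lagos.
After move 3: Lagos -> Denver. Peggy is in Denver.

Answer: Denver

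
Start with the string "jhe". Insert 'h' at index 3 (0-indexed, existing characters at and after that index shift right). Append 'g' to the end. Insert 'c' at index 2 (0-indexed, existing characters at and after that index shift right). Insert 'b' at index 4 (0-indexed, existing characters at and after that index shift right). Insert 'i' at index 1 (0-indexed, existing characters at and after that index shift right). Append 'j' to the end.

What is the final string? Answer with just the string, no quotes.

Answer: jihcebhgj

Derivation:
Applying each edit step by step:
Start: "jhe"
Op 1 (insert 'h' at idx 3): "jhe" -> "jheh"
Op 2 (append 'g'): "jheh" -> "jhehg"
Op 3 (insert 'c' at idx 2): "jhehg" -> "jhcehg"
Op 4 (insert 'b' at idx 4): "jhcehg" -> "jhcebhg"
Op 5 (insert 'i' at idx 1): "jhcebhg" -> "jihcebhg"
Op 6 (append 'j'): "jihcebhg" -> "jihcebhgj"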